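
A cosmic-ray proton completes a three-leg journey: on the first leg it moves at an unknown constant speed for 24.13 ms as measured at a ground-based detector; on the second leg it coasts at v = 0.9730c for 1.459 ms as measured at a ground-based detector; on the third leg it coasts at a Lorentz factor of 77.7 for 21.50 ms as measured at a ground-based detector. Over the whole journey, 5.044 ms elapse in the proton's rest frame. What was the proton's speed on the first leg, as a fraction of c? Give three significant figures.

Leg 1: speed unknown; τ_1 = 24.13/γ_1.
Leg 2: γ = 1/√(1 − 0.9730²) = 1/√0.05327 = 4.333; τ_2 = 1.459/4.333 = 0.3367 ms.
Leg 3: γ = 77.7; τ_3 = 21.50/77.70 = 0.2767 ms.
Total proper time: τ_1 + 0.3367 + 0.2767 = 5.044, so τ_1 = 5.044 − 0.6134 = 4.431 ms.
γ_1 = 24.13/4.431 = 5.446; β = √(1 − 1/γ²) = √0.9663.

β = 0.983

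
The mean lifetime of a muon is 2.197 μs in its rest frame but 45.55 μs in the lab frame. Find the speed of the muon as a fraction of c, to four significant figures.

β = 0.9988

γ = Δt/τ₀ = 45.55/2.197 = 20.73
β = √(1 − 1/γ²) = √(1 − 0.002326) = √0.9977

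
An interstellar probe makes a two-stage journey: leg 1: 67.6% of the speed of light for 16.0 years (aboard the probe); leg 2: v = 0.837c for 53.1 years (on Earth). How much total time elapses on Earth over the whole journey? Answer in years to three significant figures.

Δt = 74.8 years

Leg 1: β = 0.676; γ = 1/√(1 − 0.676²) = 1/√0.5430 = 1.357; Δt_1 = 1.357 × 16.0 = 21.71 years.
Leg 2: 53.1 years is already measured on Earth.
Total: 21.71 + 53.10 years.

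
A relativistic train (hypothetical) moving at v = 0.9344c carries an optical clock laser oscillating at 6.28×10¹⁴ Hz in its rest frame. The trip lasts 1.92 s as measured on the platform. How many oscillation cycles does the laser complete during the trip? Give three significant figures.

γ = 1/√(1 − 0.9344²) = 1/√0.1269 = 2.807
The oscillator's own cycle count is N = f × τ where τ is the proper time on the train. τ = Δt/γ = 1.92/2.807 = 0.6840 s = 6.840×10⁻¹ s.
N = 6.28×10¹⁴ × 6.840×10⁻¹ = 4.295×10¹⁴.

N = 4.30×10¹⁴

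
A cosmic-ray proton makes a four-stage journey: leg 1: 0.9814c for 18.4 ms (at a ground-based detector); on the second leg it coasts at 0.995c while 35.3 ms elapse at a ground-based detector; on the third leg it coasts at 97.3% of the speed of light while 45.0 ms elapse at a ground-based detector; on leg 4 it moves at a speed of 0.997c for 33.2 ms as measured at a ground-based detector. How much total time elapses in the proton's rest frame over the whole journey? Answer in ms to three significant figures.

Leg 1: γ = 1/√(1 − 0.9814²) = 1/√0.03685 = 5.209; τ_1 = 18.4/5.209 = 3.532 ms.
Leg 2: γ = 1/√(1 − 0.995²) = 1/√0.009975 = 10.01; τ_2 = 35.3/10.01 = 3.526 ms.
Leg 3: β = 0.973; γ = 1/√(1 − 0.973²) = 1/√0.05327 = 4.333; τ_3 = 45.0/4.333 = 10.39 ms.
Leg 4: γ = 1/√(1 − 0.997²) = 1/√0.005991 = 12.92; τ_4 = 33.2/12.92 = 2.570 ms.
Total: 3.532 + 3.526 + 10.39 + 2.570 ms.

τ = 20.0 ms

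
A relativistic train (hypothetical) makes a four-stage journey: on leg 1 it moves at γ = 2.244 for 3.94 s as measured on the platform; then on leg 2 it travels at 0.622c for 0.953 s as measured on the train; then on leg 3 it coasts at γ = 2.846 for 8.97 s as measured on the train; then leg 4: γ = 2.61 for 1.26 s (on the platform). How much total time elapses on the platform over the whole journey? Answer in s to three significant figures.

Δt = 31.9 s

Leg 1: 3.94 s is already measured on the platform.
Leg 2: γ = 1/√(1 − 0.622²) = 1/√0.6131 = 1.277; Δt_2 = 1.277 × 0.953 = 1.217 s.
Leg 3: γ = 2.846; Δt_3 = 2.846 × 8.97 = 25.53 s.
Leg 4: 1.26 s is already measured on the platform.
Total: 3.940 + 1.217 + 25.53 + 1.260 s.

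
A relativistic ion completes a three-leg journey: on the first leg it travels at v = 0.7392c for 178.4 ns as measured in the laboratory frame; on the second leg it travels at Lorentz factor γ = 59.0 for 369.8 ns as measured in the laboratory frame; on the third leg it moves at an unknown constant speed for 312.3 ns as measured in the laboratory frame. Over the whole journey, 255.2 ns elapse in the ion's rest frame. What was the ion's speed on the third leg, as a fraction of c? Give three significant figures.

β = 0.911

Leg 1: γ = 1/√(1 − 0.7392²) = 1/√0.4536 = 1.485; τ_1 = 178.4/1.485 = 120.1 ns.
Leg 2: γ = 59.0; τ_2 = 369.8/59.00 = 6.268 ns.
Leg 3: speed unknown; τ_3 = 312.3/γ_3.
Total proper time: 120.1 + 6.268 + τ_3 = 255.2, so τ_3 = 255.2 − 126.4 = 128.8 ns.
γ_3 = 312.3/128.8 = 2.425; β = √(1 − 1/γ²) = √0.8300.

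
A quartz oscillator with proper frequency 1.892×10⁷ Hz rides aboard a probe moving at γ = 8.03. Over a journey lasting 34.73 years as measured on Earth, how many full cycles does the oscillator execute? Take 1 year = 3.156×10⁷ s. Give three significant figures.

γ = 8.03
The oscillator's own cycle count is N = f × τ where τ is the proper time aboard the probe. τ = Δt/γ = 34.73/8.030 = 4.325 years = 1.365×10⁸ s.
N = 1.892×10⁷ × 1.365×10⁸ = 2.583×10¹⁵.

N = 2.58×10¹⁵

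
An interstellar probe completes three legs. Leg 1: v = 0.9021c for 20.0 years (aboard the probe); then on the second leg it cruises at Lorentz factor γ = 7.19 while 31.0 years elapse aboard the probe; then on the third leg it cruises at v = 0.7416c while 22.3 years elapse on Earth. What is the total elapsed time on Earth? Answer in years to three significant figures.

Δt = 292 years

Leg 1: γ = 1/√(1 − 0.9021²) = 1/√0.1862 = 2.317; Δt_1 = 2.317 × 20.0 = 46.35 years.
Leg 2: γ = 7.19; Δt_2 = 7.190 × 31.0 = 222.9 years.
Leg 3: 22.3 years is already measured on Earth.
Total: 46.35 + 222.9 + 22.30 years.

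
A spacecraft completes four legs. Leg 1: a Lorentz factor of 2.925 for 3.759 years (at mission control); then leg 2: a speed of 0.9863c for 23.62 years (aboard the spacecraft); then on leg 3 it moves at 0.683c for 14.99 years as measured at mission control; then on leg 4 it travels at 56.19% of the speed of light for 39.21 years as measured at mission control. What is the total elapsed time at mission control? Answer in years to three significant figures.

Leg 1: 3.759 years is already measured at mission control.
Leg 2: γ = 1/√(1 − 0.9863²) = 1/√0.02721 = 6.062; Δt_2 = 6.062 × 23.62 = 143.2 years.
Leg 3: 14.99 years is already measured at mission control.
Leg 4: 39.21 years is already measured at mission control.
Total: 3.759 + 143.2 + 14.99 + 39.21 years.

Δt = 201 years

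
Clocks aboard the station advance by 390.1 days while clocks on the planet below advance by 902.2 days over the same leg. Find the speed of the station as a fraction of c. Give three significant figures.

v = 0.902c

The proper time is measured aboard the station (both events occur at the station's location); Δt is measured on the planet below. γ = Δt/τ = 902.2/390.1 = 2.313.
β = √(1 − 1/γ²) = √(1 − 0.1870) = √0.8130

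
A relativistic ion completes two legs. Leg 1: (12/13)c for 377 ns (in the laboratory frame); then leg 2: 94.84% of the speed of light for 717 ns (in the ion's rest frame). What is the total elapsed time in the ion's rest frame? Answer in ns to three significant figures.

Leg 1: γ = 1/√(1 − (12/13)²) = 13/5 = 2.600; τ_1 = 377/2.600 = 145.0 ns.
Leg 2: 717 ns is already measured in the ion's rest frame.
Total: 145.0 + 717.0 ns.

τ = 862 ns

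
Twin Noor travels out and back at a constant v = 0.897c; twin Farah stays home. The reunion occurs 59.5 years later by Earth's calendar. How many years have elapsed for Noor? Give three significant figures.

γ = 1/√(1 − 0.897²) = 1/√0.1954 = 2.262
Noor's clock measures proper time along the trip: τ = Δt/γ = 59.5/2.262 years.

τ = 26.3 years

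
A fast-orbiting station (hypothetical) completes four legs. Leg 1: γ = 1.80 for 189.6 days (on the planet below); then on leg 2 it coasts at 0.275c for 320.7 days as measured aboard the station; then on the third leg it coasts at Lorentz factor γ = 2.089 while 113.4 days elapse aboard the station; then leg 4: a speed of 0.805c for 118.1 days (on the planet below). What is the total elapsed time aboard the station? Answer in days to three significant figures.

τ = 609 days

Leg 1: γ = 1.80; τ_1 = 189.6/1.800 = 105.3 days.
Leg 2: 320.7 days is already measured aboard the station.
Leg 3: 113.4 days is already measured aboard the station.
Leg 4: γ = 1/√(1 − 0.805²) = 1/√0.3520 = 1.686; τ_4 = 118.1/1.686 = 70.07 days.
Total: 105.3 + 320.7 + 113.4 + 70.07 days.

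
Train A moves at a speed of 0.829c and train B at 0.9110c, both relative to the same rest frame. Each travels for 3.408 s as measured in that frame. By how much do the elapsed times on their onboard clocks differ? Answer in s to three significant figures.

|τ_A − τ_B| = 0.500 s

A: γ = 1/√(1 − 0.829²) = 1/√0.3128 = 1.788; τ_A = 3.408/1.788 = 1.906 s.
B: γ = 1/√(1 − 0.9110²) = 1/√0.1701 = 2.425; τ_B = 3.408/2.425 = 1.405 s.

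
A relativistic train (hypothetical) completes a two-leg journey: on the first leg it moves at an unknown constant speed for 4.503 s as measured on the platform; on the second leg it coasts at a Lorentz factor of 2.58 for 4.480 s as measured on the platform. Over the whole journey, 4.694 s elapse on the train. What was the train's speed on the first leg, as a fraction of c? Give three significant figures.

β = 0.754

Leg 1: speed unknown; τ_1 = 4.503/γ_1.
Leg 2: γ = 2.58; τ_2 = 4.480/2.580 = 1.736 s.
Total proper time: τ_1 + 1.736 = 4.694, so τ_1 = 4.694 − 1.736 = 2.958 s.
γ_1 = 4.503/2.958 = 1.523; β = √(1 − 1/γ²) = √0.5686.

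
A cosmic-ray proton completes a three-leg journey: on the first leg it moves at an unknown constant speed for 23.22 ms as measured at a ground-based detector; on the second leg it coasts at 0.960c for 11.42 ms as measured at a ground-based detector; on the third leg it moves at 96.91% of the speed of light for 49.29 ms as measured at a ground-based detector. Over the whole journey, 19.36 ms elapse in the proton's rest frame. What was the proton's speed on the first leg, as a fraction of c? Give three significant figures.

Leg 1: speed unknown; τ_1 = 23.22/γ_1.
Leg 2: γ = 1/√(1 − 0.960²) = 25/7 ≈ 3.571; τ_2 = 11.42/3.571 = 3.198 ms.
Leg 3: β = 0.9691; γ = 1/√(1 − 0.9691²) = 1/√0.06085 = 4.054; τ_3 = 49.29/4.054 = 12.16 ms.
Total proper time: τ_1 + 3.198 + 12.16 = 19.36, so τ_1 = 19.36 − 15.36 = 4.004 ms.
γ_1 = 23.22/4.004 = 5.799; β = √(1 − 1/γ²) = √0.9703.

β = 0.985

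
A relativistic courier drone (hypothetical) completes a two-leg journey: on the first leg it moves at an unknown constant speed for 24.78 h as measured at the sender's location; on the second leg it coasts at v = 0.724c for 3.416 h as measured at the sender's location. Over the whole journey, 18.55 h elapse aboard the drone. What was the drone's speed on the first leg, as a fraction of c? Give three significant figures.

Leg 1: speed unknown; τ_1 = 24.78/γ_1.
Leg 2: γ = 1/√(1 − 0.724²) = 1/√0.4758 = 1.450; τ_2 = 3.416/1.450 = 2.356 h.
Total proper time: τ_1 + 2.356 = 18.55, so τ_1 = 18.55 − 2.356 = 16.19 h.
γ_1 = 24.78/16.19 = 1.530; β = √(1 − 1/γ²) = √0.5729.

β = 0.757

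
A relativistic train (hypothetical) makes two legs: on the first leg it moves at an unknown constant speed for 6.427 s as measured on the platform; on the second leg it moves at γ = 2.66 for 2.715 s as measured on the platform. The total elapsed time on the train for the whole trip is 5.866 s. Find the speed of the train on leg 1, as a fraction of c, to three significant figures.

β = 0.657

Leg 1: speed unknown; τ_1 = 6.427/γ_1.
Leg 2: γ = 2.66; τ_2 = 2.715/2.660 = 1.021 s.
Total proper time: τ_1 + 1.021 = 5.866, so τ_1 = 5.866 − 1.021 = 4.845 s.
γ_1 = 6.427/4.845 = 1.326; β = √(1 − 1/γ²) = √0.4316.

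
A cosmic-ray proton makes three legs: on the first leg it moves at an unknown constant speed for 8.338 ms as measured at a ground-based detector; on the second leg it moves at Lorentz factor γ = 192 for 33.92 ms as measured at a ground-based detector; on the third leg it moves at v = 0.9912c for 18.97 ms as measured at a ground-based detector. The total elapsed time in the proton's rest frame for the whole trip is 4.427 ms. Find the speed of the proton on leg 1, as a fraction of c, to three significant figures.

β = 0.978

Leg 1: speed unknown; τ_1 = 8.338/γ_1.
Leg 2: γ = 192; τ_2 = 33.92/192.0 = 0.1767 ms.
Leg 3: γ = 1/√(1 − 0.9912²) = 1/√0.01752 = 7.554; τ_3 = 18.97/7.554 = 2.511 ms.
Total proper time: τ_1 + 0.1767 + 2.511 = 4.427, so τ_1 = 4.427 − 2.688 = 1.739 ms.
γ_1 = 8.338/1.739 = 4.794; β = √(1 − 1/γ²) = √0.9565.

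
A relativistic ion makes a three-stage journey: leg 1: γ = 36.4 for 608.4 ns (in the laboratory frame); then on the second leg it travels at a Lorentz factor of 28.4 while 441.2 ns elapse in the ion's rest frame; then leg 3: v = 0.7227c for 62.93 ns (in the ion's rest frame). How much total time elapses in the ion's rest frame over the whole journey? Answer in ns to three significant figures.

Leg 1: γ = 36.4; τ_1 = 608.4/36.40 = 16.71 ns.
Leg 2: 441.2 ns is already measured in the ion's rest frame.
Leg 3: 62.93 ns is already measured in the ion's rest frame.
Total: 16.71 + 441.2 + 62.93 ns.

τ = 521 ns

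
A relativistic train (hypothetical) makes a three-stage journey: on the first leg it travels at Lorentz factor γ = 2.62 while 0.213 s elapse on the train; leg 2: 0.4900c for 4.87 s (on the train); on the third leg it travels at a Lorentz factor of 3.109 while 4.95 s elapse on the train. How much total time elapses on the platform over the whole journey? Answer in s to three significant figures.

Δt = 21.5 s

Leg 1: γ = 2.62; Δt_1 = 2.620 × 0.213 = 0.5581 s.
Leg 2: γ = 1/√(1 − 0.4900²) = 1/√0.7599 = 1.147; Δt_2 = 1.147 × 4.87 = 5.587 s.
Leg 3: γ = 3.109; Δt_3 = 3.109 × 4.95 = 15.39 s.
Total: 0.5581 + 5.587 + 15.39 s.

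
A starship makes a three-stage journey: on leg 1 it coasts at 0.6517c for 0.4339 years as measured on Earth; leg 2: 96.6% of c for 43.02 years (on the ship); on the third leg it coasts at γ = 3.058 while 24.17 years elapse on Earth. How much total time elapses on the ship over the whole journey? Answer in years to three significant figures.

Leg 1: γ = 1/√(1 − 0.6517²) = 1/√0.5753 = 1.318; τ_1 = 0.4339/1.318 = 0.3291 years.
Leg 2: 43.02 years is already measured on the ship.
Leg 3: γ = 3.058; τ_3 = 24.17/3.058 = 7.904 years.
Total: 0.3291 + 43.02 + 7.904 years.

τ = 51.3 years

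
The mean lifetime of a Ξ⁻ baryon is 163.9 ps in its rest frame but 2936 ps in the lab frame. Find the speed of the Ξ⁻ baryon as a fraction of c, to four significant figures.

β = 0.9984

γ = Δt/τ₀ = 2936/163.9 = 17.91
β = √(1 − 1/γ²) = √(1 − 0.003116) = √0.9969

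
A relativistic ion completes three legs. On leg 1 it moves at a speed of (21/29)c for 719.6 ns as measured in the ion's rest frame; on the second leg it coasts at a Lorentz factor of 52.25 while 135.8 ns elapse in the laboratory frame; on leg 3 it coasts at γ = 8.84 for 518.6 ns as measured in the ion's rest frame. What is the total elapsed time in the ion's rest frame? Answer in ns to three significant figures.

Leg 1: 719.6 ns is already measured in the ion's rest frame.
Leg 2: γ = 52.25; τ_2 = 135.8/52.25 = 2.599 ns.
Leg 3: 518.6 ns is already measured in the ion's rest frame.
Total: 719.6 + 2.599 + 518.6 ns.

τ = 1240 ns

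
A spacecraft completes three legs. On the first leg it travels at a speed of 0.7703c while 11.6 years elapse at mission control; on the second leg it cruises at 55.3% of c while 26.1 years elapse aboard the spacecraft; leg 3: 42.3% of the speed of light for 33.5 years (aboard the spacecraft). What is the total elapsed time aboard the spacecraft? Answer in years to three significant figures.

τ = 67.0 years

Leg 1: γ = 1/√(1 − 0.7703²) = 1/√0.4066 = 1.568; τ_1 = 11.6/1.568 = 7.397 years.
Leg 2: 26.1 years is already measured aboard the spacecraft.
Leg 3: 33.5 years is already measured aboard the spacecraft.
Total: 7.397 + 26.10 + 33.50 years.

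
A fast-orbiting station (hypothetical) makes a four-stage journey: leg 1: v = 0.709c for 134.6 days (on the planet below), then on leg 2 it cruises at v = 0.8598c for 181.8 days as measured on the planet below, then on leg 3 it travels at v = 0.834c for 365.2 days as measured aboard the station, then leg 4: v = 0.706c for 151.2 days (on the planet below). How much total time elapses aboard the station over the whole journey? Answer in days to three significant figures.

τ = 660 days

Leg 1: γ = 1/√(1 − 0.709²) = 1/√0.4973 = 1.418; τ_1 = 134.6/1.418 = 94.92 days.
Leg 2: γ = 1/√(1 − 0.8598²) = 1/√0.2607 = 1.958; τ_2 = 181.8/1.958 = 92.83 days.
Leg 3: 365.2 days is already measured aboard the station.
Leg 4: γ = 1/√(1 − 0.706²) = 1/√0.5016 = 1.412; τ_4 = 151.2/1.412 = 107.1 days.
Total: 94.92 + 92.83 + 365.2 + 107.1 days.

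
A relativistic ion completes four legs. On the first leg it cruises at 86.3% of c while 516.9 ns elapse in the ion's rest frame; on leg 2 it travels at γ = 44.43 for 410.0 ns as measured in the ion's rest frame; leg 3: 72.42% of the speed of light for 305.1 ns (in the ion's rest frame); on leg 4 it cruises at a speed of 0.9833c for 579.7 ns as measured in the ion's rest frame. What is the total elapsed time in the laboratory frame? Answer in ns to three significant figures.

Δt = 2.29×10⁴ ns

Leg 1: β = 0.863; γ = 1/√(1 − 0.863²) = 1/√0.2552 = 1.979; Δt_1 = 1.979 × 516.9 = 1023 ns.
Leg 2: γ = 44.43; Δt_2 = 44.43 × 410.0 = 1.822×10⁴ ns.
Leg 3: β = 0.7242; γ = 1/√(1 − 0.7242²) = 1/√0.4755 = 1.450; Δt_3 = 1.450 × 305.1 = 442.4 ns.
Leg 4: γ = 1/√(1 − 0.9833²) = 1/√0.03312 = 5.495; Δt_4 = 5.495 × 579.7 = 3185 ns.
Total: 1023 + 1.822×10⁴ + 442.4 + 3185 ns.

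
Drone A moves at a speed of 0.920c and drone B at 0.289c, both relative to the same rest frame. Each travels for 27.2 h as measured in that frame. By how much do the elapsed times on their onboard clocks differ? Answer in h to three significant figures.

A: γ = 1/√(1 − 0.920²) = 1/√0.1536 = 2.552; τ_A = 27.2/2.552 = 10.66 h.
B: γ = 1/√(1 − 0.289²) = 1/√0.9165 = 1.045; τ_B = 27.2/1.045 = 26.04 h.

|τ_A − τ_B| = 15.4 h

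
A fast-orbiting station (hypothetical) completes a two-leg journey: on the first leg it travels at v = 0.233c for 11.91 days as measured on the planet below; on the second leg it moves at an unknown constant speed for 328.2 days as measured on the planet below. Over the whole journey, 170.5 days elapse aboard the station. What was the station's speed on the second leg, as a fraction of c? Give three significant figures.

Leg 1: γ = 1/√(1 − 0.233²) = 1/√0.9457 = 1.028; τ_1 = 11.91/1.028 = 11.58 days.
Leg 2: speed unknown; τ_2 = 328.2/γ_2.
Total proper time: 11.58 + τ_2 = 170.5, so τ_2 = 170.5 − 11.58 = 158.9 days.
γ_2 = 328.2/158.9 = 2.065; β = √(1 − 1/γ²) = √0.7655.

β = 0.875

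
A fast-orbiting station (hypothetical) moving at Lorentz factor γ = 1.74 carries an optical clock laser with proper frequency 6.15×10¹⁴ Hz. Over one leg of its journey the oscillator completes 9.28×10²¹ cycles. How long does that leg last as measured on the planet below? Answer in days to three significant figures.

Δt = 304 days

γ = 1.74
Proper time for N cycles: τ = N/f = 9.28×10²¹/(6.15×10¹⁴) = 1.509×10⁷ s = 174.6 days.
Lab-frame duration Δt = γτ = 1.740 × 174.6 = 303.9 days.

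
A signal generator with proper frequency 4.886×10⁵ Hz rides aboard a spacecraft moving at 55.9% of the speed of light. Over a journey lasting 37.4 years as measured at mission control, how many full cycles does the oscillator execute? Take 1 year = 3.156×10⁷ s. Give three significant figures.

β = 0.559; γ = 1/√(1 − 0.559²) = 1/√0.6875 = 1.206
The oscillator's own cycle count is N = f × τ where τ is the proper time aboard the spacecraft. τ = Δt/γ = 37.4/1.206 = 31.01 years = 9.787×10⁸ s.
N = 4.886×10⁵ × 9.787×10⁸ = 4.782×10¹⁴.

N = 4.78×10¹⁴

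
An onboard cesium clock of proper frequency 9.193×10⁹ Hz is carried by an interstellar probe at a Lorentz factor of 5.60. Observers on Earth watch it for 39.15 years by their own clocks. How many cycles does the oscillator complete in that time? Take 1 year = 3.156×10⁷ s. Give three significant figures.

N = 2.03×10¹⁸

γ = 5.60
During 39.15 years of lab time, the oscillator's proper time advances by τ = Δt/γ = 39.15/5.600 = 6.991 years = 2.206×10⁸ s.
N = f × τ = 9.193×10⁹ × 2.206×10⁸ = 2.028×10¹⁸.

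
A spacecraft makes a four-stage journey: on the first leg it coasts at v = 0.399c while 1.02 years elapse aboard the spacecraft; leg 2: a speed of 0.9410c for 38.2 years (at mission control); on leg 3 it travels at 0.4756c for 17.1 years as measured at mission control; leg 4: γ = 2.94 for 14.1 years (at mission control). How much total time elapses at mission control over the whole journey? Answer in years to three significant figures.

Leg 1: γ = 1/√(1 − 0.399²) = 1/√0.8408 = 1.091; Δt_1 = 1.091 × 1.02 = 1.112 years.
Leg 2: 38.2 years is already measured at mission control.
Leg 3: 17.1 years is already measured at mission control.
Leg 4: 14.1 years is already measured at mission control.
Total: 1.112 + 38.20 + 17.10 + 14.10 years.

Δt = 70.5 years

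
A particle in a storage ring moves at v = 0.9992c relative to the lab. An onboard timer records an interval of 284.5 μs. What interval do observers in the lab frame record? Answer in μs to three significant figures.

γ = 1/√(1 − 0.9992²) = 1/√0.001599 = 25.01
The interval measured in the particle's rest frame is the proper time (both events occur at the same place in that frame); the lab-frame interval is Δt = γτ = 25.01 × 284.5 μs.

Δt = 7110 μs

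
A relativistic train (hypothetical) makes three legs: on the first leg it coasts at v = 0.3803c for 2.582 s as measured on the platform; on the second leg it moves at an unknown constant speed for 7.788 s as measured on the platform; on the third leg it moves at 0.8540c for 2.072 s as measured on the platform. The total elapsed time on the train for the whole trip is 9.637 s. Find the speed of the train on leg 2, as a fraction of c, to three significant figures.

β = 0.610

Leg 1: γ = 1/√(1 − 0.3803²) = 1/√0.8554 = 1.081; τ_1 = 2.582/1.081 = 2.388 s.
Leg 2: speed unknown; τ_2 = 7.788/γ_2.
Leg 3: γ = 1/√(1 − 0.8540²) = 1/√0.2707 = 1.922; τ_3 = 2.072/1.922 = 1.078 s.
Total proper time: 2.388 + τ_2 + 1.078 = 9.637, so τ_2 = 9.637 − 3.466 = 6.171 s.
γ_2 = 7.788/6.171 = 1.262; β = √(1 − 1/γ²) = √0.3721.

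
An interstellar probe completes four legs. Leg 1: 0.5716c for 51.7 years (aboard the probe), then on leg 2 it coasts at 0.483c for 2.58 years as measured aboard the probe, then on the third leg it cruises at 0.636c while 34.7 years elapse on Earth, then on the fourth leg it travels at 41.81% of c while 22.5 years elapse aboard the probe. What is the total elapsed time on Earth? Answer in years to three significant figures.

Δt = 125 years

Leg 1: γ = 1/√(1 − 0.5716²) = 1/√0.6733 = 1.219; Δt_1 = 1.219 × 51.7 = 63.01 years.
Leg 2: γ = 1/√(1 − 0.483²) = 1/√0.7667 = 1.142; Δt_2 = 1.142 × 2.58 = 2.946 years.
Leg 3: 34.7 years is already measured on Earth.
Leg 4: β = 0.4181; γ = 1/√(1 − 0.4181²) = 1/√0.8252 = 1.101; Δt_4 = 1.101 × 22.5 = 24.77 years.
Total: 63.01 + 2.946 + 34.70 + 24.77 years.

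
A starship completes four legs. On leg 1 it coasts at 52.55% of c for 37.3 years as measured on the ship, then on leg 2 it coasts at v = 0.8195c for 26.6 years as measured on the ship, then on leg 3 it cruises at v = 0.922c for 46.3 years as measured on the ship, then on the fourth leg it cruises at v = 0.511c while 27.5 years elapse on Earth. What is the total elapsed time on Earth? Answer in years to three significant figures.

Δt = 237 years

Leg 1: β = 0.5255; γ = 1/√(1 − 0.5255²) = 1/√0.7238 = 1.175; Δt_1 = 1.175 × 37.3 = 43.84 years.
Leg 2: γ = 1/√(1 − 0.8195²) = 1/√0.3284 = 1.745; Δt_2 = 1.745 × 26.6 = 46.42 years.
Leg 3: γ = 1/√(1 − 0.922²) = 1/√0.1499 = 2.583; Δt_3 = 2.583 × 46.3 = 119.6 years.
Leg 4: 27.5 years is already measured on Earth.
Total: 43.84 + 46.42 + 119.6 + 27.50 years.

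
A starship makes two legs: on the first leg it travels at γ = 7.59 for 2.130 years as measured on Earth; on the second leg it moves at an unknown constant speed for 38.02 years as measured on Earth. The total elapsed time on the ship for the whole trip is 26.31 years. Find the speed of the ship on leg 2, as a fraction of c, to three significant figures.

Leg 1: γ = 7.59; τ_1 = 2.130/7.590 = 0.2806 years.
Leg 2: speed unknown; τ_2 = 38.02/γ_2.
Total proper time: 0.2806 + τ_2 = 26.31, so τ_2 = 26.31 − 0.2806 = 26.03 years.
γ_2 = 38.02/26.03 = 1.461; β = √(1 − 1/γ²) = √0.5313.

β = 0.729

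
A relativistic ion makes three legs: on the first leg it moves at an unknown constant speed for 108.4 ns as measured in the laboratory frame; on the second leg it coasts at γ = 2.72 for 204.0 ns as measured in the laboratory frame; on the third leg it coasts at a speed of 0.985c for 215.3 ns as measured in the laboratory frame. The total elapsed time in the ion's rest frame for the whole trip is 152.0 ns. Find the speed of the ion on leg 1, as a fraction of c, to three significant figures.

β = 0.930

Leg 1: speed unknown; τ_1 = 108.4/γ_1.
Leg 2: γ = 2.72; τ_2 = 204.0/2.720 = 75.00 ns.
Leg 3: γ = 1/√(1 − 0.985²) = 1/√0.02977 = 5.795; τ_3 = 215.3/5.795 = 37.15 ns.
Total proper time: τ_1 + 75.00 + 37.15 = 152.0, so τ_1 = 152.0 − 112.2 = 39.85 ns.
γ_1 = 108.4/39.85 = 2.720; β = √(1 − 1/γ²) = √0.8649.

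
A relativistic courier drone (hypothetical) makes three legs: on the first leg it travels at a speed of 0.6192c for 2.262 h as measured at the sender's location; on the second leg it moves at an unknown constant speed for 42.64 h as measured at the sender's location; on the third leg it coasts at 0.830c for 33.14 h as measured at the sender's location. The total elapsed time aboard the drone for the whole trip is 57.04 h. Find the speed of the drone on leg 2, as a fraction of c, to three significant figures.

β = 0.506

Leg 1: γ = 1/√(1 − 0.6192²) = 1/√0.6166 = 1.274; τ_1 = 2.262/1.274 = 1.776 h.
Leg 2: speed unknown; τ_2 = 42.64/γ_2.
Leg 3: γ = 1/√(1 − 0.830²) = 1/√0.3111 = 1.793; τ_3 = 33.14/1.793 = 18.48 h.
Total proper time: 1.776 + τ_2 + 18.48 = 57.04, so τ_2 = 57.04 − 20.26 = 36.78 h.
γ_2 = 42.64/36.78 = 1.159; β = √(1 − 1/γ²) = √0.2560.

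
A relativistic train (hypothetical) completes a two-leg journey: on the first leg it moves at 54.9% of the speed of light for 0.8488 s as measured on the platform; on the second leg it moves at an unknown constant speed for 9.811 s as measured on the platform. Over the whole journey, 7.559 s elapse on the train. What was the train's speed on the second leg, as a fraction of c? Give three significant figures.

Leg 1: β = 0.549; γ = 1/√(1 − 0.549²) = 1/√0.6986 = 1.196; τ_1 = 0.8488/1.196 = 0.7094 s.
Leg 2: speed unknown; τ_2 = 9.811/γ_2.
Total proper time: 0.7094 + τ_2 = 7.559, so τ_2 = 7.559 − 0.7094 = 6.850 s.
γ_2 = 9.811/6.850 = 1.432; β = √(1 − 1/γ²) = √0.5126.

β = 0.716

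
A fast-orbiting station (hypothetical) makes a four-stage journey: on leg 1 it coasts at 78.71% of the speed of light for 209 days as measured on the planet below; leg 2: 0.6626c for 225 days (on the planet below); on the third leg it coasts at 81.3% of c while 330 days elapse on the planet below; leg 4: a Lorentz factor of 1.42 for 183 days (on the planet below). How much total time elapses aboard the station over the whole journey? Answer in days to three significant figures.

Leg 1: β = 0.7871; γ = 1/√(1 − 0.7871²) = 1/√0.3805 = 1.621; τ_1 = 209/1.621 = 128.9 days.
Leg 2: γ = 1/√(1 − 0.6626²) = 1/√0.5610 = 1.335; τ_2 = 225/1.335 = 168.5 days.
Leg 3: β = 0.813; γ = 1/√(1 − 0.813²) = 1/√0.3390 = 1.717; τ_3 = 330/1.717 = 192.1 days.
Leg 4: γ = 1.42; τ_4 = 183/1.420 = 128.9 days.
Total: 128.9 + 168.5 + 192.1 + 128.9 days.

τ = 618 days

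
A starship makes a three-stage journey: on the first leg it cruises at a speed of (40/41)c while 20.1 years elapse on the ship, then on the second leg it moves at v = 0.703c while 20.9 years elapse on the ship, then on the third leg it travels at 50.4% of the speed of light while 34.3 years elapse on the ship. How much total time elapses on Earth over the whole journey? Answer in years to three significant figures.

Leg 1: γ = 1/√(1 − (40/41)²) = 41/9 ≈ 4.556; Δt_1 = 4.556 × 20.1 = 91.57 years.
Leg 2: γ = 1/√(1 − 0.703²) = 1/√0.5058 = 1.406; Δt_2 = 1.406 × 20.9 = 29.39 years.
Leg 3: β = 0.504; γ = 1/√(1 − 0.504²) = 1/√0.7460 = 1.158; Δt_3 = 1.158 × 34.3 = 39.71 years.
Total: 91.57 + 29.39 + 39.71 years.

Δt = 161 years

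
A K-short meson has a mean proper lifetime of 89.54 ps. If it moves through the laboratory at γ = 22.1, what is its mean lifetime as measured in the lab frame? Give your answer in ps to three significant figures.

Δt = 1980 ps

γ = 22.1
The rest-frame lifetime is the proper time; the lab measures the dilated interval Δt = γτ₀ = 22.10 × 89.54 ps.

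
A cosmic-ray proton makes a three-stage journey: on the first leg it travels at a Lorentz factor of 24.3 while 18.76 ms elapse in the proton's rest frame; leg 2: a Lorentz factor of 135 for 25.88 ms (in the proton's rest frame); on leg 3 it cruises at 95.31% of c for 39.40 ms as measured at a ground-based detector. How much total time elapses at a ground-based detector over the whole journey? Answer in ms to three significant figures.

Δt = 3990 ms

Leg 1: γ = 24.3; Δt_1 = 24.30 × 18.76 = 455.9 ms.
Leg 2: γ = 135; Δt_2 = 135.0 × 25.88 = 3494 ms.
Leg 3: 39.40 ms is already measured at a ground-based detector.
Total: 455.9 + 3494 + 39.40 ms.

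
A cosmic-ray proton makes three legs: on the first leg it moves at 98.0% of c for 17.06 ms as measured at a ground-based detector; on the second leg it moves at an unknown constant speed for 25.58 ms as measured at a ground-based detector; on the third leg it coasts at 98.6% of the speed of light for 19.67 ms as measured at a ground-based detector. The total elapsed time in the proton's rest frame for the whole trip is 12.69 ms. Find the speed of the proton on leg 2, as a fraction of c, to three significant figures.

Leg 1: β = 0.980; γ = 1/√(1 − 0.980²) = 1/√0.03960 = 5.025; τ_1 = 17.06/5.025 = 3.395 ms.
Leg 2: speed unknown; τ_2 = 25.58/γ_2.
Leg 3: β = 0.986; γ = 1/√(1 − 0.986²) = 1/√0.02780 = 5.997; τ_3 = 19.67/5.997 = 3.280 ms.
Total proper time: 3.395 + τ_2 + 3.280 = 12.69, so τ_2 = 12.69 − 6.675 = 6.015 ms.
γ_2 = 25.58/6.015 = 4.253; β = √(1 − 1/γ²) = √0.9447.

β = 0.972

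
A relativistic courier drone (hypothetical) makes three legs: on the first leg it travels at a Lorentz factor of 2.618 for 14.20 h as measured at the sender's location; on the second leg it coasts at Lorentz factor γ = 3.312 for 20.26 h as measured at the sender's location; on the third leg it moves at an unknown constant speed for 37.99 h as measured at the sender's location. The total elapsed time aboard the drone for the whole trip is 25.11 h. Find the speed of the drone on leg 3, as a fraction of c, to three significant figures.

Leg 1: γ = 2.618; τ_1 = 14.20/2.618 = 5.424 h.
Leg 2: γ = 3.312; τ_2 = 20.26/3.312 = 6.117 h.
Leg 3: speed unknown; τ_3 = 37.99/γ_3.
Total proper time: 5.424 + 6.117 + τ_3 = 25.11, so τ_3 = 25.11 − 11.54 = 13.57 h.
γ_3 = 37.99/13.57 = 2.800; β = √(1 − 1/γ²) = √0.8724.

β = 0.934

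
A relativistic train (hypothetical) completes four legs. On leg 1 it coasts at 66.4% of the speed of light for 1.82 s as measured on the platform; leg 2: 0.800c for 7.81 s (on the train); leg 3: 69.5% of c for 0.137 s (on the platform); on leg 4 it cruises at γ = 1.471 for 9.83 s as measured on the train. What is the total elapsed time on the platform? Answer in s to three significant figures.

Δt = 29.4 s

Leg 1: 1.82 s is already measured on the platform.
Leg 2: γ = 1/√(1 − 0.800²) = 5/3 ≈ 1.667; Δt_2 = 1.667 × 7.81 = 13.02 s.
Leg 3: 0.137 s is already measured on the platform.
Leg 4: γ = 1.471; Δt_4 = 1.471 × 9.83 = 14.46 s.
Total: 1.820 + 13.02 + 0.1370 + 14.46 s.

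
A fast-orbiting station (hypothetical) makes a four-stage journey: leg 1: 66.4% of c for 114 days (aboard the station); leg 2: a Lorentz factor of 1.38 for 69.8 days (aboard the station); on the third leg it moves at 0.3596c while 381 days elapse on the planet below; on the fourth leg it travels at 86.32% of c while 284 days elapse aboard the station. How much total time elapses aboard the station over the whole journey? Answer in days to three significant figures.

τ = 823 days

Leg 1: 114 days is already measured aboard the station.
Leg 2: 69.8 days is already measured aboard the station.
Leg 3: γ = 1/√(1 − 0.3596²) = 1/√0.8707 = 1.072; τ_3 = 381/1.072 = 355.5 days.
Leg 4: 284 days is already measured aboard the station.
Total: 114.0 + 69.80 + 355.5 + 284.0 days.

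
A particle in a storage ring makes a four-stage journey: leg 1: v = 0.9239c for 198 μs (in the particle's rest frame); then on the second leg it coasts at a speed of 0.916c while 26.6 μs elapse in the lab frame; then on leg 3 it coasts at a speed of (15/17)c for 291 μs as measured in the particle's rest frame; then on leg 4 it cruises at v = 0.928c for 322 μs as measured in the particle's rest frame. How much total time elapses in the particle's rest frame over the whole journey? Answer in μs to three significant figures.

τ = 822 μs

Leg 1: 198 μs is already measured in the particle's rest frame.
Leg 2: γ = 1/√(1 − 0.916²) = 1/√0.1609 = 2.493; τ_2 = 26.6/2.493 = 10.67 μs.
Leg 3: 291 μs is already measured in the particle's rest frame.
Leg 4: 322 μs is already measured in the particle's rest frame.
Total: 198.0 + 10.67 + 291.0 + 322.0 μs.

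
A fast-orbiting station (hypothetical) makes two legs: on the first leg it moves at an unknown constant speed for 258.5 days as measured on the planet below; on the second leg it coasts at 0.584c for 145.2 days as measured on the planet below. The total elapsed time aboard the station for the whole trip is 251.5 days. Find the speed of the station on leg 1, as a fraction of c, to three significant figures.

Leg 1: speed unknown; τ_1 = 258.5/γ_1.
Leg 2: γ = 1/√(1 − 0.584²) = 1/√0.6589 = 1.232; τ_2 = 145.2/1.232 = 117.9 days.
Total proper time: τ_1 + 117.9 = 251.5, so τ_1 = 251.5 − 117.9 = 133.6 days.
γ_1 = 258.5/133.6 = 1.934; β = √(1 − 1/γ²) = √0.7328.

β = 0.856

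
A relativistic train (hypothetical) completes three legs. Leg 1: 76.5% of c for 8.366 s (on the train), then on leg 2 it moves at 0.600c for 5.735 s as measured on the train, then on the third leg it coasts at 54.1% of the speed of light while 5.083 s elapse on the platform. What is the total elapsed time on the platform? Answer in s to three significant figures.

Leg 1: β = 0.765; γ = 1/√(1 − 0.765²) = 1/√0.4148 = 1.553; Δt_1 = 1.553 × 8.366 = 12.99 s.
Leg 2: γ = 1/√(1 − 0.600²) = 5/4 = 1.250; Δt_2 = 1.250 × 5.735 = 7.169 s.
Leg 3: 5.083 s is already measured on the platform.
Total: 12.99 + 7.169 + 5.083 s.

Δt = 25.2 s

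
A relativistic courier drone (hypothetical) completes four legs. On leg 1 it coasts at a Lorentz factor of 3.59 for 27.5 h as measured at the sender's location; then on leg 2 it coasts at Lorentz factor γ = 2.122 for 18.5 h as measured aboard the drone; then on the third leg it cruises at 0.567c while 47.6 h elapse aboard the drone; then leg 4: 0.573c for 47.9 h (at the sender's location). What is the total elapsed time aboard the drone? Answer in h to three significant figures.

Leg 1: γ = 3.59; τ_1 = 27.5/3.590 = 7.660 h.
Leg 2: 18.5 h is already measured aboard the drone.
Leg 3: 47.6 h is already measured aboard the drone.
Leg 4: γ = 1/√(1 − 0.573²) = 1/√0.6717 = 1.220; τ_4 = 47.9/1.220 = 39.26 h.
Total: 7.660 + 18.50 + 47.60 + 39.26 h.

τ = 113 h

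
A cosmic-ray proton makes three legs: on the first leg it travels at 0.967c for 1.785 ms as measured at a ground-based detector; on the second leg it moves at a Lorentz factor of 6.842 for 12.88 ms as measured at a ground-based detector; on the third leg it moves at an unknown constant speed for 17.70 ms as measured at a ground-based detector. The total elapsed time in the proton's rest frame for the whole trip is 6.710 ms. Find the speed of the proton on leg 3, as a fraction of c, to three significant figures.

Leg 1: γ = 1/√(1 − 0.967²) = 1/√0.06491 = 3.925; τ_1 = 1.785/3.925 = 0.4548 ms.
Leg 2: γ = 6.842; τ_2 = 12.88/6.842 = 1.882 ms.
Leg 3: speed unknown; τ_3 = 17.70/γ_3.
Total proper time: 0.4548 + 1.882 + τ_3 = 6.710, so τ_3 = 6.710 − 2.337 = 4.373 ms.
γ_3 = 17.70/4.373 = 4.048; β = √(1 − 1/γ²) = √0.9390.

β = 0.969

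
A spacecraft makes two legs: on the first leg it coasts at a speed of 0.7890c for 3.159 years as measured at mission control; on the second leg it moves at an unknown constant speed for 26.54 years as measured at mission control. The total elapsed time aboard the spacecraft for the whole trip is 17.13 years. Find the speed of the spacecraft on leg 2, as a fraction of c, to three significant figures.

β = 0.820

Leg 1: γ = 1/√(1 − 0.7890²) = 1/√0.3775 = 1.628; τ_1 = 3.159/1.628 = 1.941 years.
Leg 2: speed unknown; τ_2 = 26.54/γ_2.
Total proper time: 1.941 + τ_2 = 17.13, so τ_2 = 17.13 − 1.941 = 15.19 years.
γ_2 = 26.54/15.19 = 1.747; β = √(1 − 1/γ²) = √0.6725.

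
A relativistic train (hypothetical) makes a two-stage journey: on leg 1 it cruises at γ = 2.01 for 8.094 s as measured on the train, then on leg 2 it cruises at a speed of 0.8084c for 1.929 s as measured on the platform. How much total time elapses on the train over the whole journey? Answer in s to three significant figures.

Leg 1: 8.094 s is already measured on the train.
Leg 2: γ = 1/√(1 − 0.8084²) = 1/√0.3465 = 1.699; τ_2 = 1.929/1.699 = 1.135 s.
Total: 8.094 + 1.135 s.

τ = 9.23 s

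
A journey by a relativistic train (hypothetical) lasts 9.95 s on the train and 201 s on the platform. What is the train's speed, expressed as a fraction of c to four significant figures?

v = 0.9988c

The proper time is measured on the train (both events occur at the train's location); Δt is measured on the platform. γ = Δt/τ = 201/9.95 = 20.20.
β = √(1 − 1/γ²) = √(1 − 0.002450) = √0.9975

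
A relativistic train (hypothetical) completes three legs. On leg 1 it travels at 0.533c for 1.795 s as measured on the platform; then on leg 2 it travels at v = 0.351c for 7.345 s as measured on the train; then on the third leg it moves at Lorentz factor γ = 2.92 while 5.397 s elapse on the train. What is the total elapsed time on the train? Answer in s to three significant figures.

Leg 1: γ = 1/√(1 − 0.533²) = 1/√0.7159 = 1.182; τ_1 = 1.795/1.182 = 1.519 s.
Leg 2: 7.345 s is already measured on the train.
Leg 3: 5.397 s is already measured on the train.
Total: 1.519 + 7.345 + 5.397 s.

τ = 14.3 s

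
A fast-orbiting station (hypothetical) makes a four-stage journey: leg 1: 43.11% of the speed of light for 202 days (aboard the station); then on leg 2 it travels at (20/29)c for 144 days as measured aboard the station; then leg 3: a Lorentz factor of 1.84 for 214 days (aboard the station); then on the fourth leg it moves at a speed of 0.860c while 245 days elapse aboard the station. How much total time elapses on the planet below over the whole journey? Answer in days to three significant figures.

Leg 1: β = 0.4311; γ = 1/√(1 − 0.4311²) = 1/√0.8142 = 1.108; Δt_1 = 1.108 × 202 = 223.9 days.
Leg 2: γ = 1/√(1 − (20/29)²) = 29/21 ≈ 1.381; Δt_2 = 1.381 × 144 = 198.9 days.
Leg 3: γ = 1.84; Δt_3 = 1.840 × 214 = 393.8 days.
Leg 4: γ = 1/√(1 − 0.860²) = 1/√0.2604 = 1.960; Δt_4 = 1.960 × 245 = 480.1 days.
Total: 223.9 + 198.9 + 393.8 + 480.1 days.

Δt = 1300 days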